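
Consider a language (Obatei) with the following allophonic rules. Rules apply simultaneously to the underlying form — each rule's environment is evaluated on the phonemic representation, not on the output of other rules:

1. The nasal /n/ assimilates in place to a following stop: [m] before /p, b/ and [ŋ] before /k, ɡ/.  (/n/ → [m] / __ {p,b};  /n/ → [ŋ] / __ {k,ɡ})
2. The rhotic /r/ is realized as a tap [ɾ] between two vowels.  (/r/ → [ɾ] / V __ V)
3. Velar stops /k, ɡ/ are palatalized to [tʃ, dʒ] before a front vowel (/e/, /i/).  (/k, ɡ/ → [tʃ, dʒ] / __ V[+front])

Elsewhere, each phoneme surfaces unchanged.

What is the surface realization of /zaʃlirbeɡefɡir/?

/z/ (word-initial) is unaffected → [z].
/a/ (between /z/ and /ʃ/): no rule targets it → [a].
/ʃ/ (between /a/ and /l/): no rule targets it → [ʃ].
/l/ (between /ʃ/ and /i/): no rule targets it → [l].
/i/ — not in any rule's target class → [i].
/r/ (between /i/ and /b/) fails the environment for rule 2, so it stays [r].
/b/ stays [b].
/e/ stays [e].
Rule 3 applies to /ɡ/ (between /e/ and /e/: before a front vowel) → [dʒ].
/e/ (between /ɡ/ and /f/): no rule targets it → [e].
/f/ stays [f].
/ɡ/ (between /f/ and /i/) occurs before a front vowel → [dʒ] by rule 3.
/i/ (between /ɡ/ and /r/): no rule targets it → [i].
/r/ — word-final; rule 2 does not apply here → [r].

[zaʃlirbedʒefdʒir]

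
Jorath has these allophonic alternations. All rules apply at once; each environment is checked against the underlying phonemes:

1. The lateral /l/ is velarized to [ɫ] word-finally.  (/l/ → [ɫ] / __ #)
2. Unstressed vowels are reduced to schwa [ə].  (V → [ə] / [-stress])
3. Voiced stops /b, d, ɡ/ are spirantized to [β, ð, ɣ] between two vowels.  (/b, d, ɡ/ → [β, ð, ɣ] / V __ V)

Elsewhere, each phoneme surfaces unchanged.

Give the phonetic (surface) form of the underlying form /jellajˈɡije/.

/j/ (word-initial): no rule targets it → [j].
/e/ meets the environment for rule 2 (in an unstressed syllable) → [ə].
/l/ (between /e/ and /l/) is in the target of rule 1 but the environment (word-finally) is not met → [l].
/l/ (between /l/ and /a/) fails the environment for rule 1, so it stays [l].
/a/ (between /l/ and /j/) occurs in an unstressed syllable → [ə] by rule 2.
/j/ (between /a/ and /ɡ/): no rule targets it → [j].
/ɡ/ (between /j/ and /i/) is in the target of rule 3 but the environment (between two vowels) is not met → [ɡ].
/i/ — between /ɡ/ and /j/; rule 2 does not apply here → [i].
/j/ (between /i/ and /e/): no rule targets it → [j].
Rule 2 applies to /e/ (word-final: in an unstressed syllable) → [ə].

[jəlləjˈɡijə]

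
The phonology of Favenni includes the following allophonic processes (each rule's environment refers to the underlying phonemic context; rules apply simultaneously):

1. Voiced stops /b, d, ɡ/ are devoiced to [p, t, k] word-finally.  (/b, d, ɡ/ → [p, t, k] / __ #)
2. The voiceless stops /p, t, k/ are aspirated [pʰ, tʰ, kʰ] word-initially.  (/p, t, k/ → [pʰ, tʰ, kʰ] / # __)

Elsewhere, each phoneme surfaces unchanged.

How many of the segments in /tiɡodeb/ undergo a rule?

2

Segments that undergo a rule: /t/ → [tʰ] (rule 2); /b/ → [p] (rule 1).
All other segments surface unchanged.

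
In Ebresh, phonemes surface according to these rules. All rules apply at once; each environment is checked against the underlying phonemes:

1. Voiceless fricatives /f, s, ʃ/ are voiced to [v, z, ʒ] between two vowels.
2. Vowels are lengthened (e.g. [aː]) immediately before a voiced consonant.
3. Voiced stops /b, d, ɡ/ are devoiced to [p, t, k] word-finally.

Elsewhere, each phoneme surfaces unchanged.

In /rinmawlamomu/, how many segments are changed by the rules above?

Segments that undergo a rule: /i/ → [iː] (rule 2); /a/ → [aː] (rule 2); /a/ → [aː] (rule 2); /o/ → [oː] (rule 2).
All other segments surface unchanged.

4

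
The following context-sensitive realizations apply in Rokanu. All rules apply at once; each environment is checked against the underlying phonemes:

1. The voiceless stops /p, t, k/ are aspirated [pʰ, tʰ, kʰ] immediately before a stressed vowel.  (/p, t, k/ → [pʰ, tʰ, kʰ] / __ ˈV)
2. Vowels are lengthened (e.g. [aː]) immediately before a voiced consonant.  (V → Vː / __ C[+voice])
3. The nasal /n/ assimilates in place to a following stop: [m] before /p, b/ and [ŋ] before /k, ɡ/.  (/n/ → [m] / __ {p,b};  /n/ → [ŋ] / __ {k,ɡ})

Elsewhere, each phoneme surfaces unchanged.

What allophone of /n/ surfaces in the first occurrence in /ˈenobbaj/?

[n]

/n/ — between /e/ and /o/; rule 3 does not apply here → [n].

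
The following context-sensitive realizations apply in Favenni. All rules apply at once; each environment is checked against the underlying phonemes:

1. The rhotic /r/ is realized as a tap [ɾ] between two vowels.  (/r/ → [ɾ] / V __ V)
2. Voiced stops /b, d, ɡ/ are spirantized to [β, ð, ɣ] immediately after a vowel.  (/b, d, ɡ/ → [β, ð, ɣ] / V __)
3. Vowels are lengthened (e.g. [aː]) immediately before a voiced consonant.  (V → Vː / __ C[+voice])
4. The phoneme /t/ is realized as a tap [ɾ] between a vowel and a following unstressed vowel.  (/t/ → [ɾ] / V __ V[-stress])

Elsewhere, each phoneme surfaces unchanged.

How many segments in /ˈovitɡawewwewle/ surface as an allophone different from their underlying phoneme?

4

Segments that undergo a rule: /o/ → [oː] (rule 3); /a/ → [aː] (rule 3); /e/ → [eː] (rule 3); /e/ → [eː] (rule 3).
All other segments surface unchanged.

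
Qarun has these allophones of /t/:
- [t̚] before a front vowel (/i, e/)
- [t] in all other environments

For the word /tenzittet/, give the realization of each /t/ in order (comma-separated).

[t̚], [t], [t̚], [t]

Occurrence 1 (position 1): before a front vowel (/i, e/) → [t̚].
Occurrence 2 (position 6): no conditioning environment matches → elsewhere allophone [t].
Occurrence 3 (position 7): before a front vowel (/i, e/) → [t̚].
Occurrence 4 (position 9): no conditioning environment matches → elsewhere allophone [t].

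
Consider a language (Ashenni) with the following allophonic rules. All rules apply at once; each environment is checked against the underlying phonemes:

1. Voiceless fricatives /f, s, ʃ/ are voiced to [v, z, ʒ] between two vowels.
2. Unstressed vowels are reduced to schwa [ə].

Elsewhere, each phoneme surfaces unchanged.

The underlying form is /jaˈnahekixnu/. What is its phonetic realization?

/j/ stays [j].
/a/ — between /j/ and /n/, in an unstressed syllable — surfaces as [ə] (rule 2).
/n/ (between /a/ and /a/) is unaffected → [n].
/a/ (between /n/ and /h/) fails the environment for rule 2, so it stays [a].
/h/ (between /a/ and /e/) is unaffected → [h].
/e/ (between /h/ and /k/): in an unstressed syllable, so rule 2 applies → [ə].
/k/ (between /e/ and /i/): no rule targets it → [k].
/i/ meets the environment for rule 2 (in an unstressed syllable) → [ə].
/x/ (between /i/ and /n/): no rule targets it → [x].
/n/ (between /x/ and /u/): no rule targets it → [n].
/u/ meets the environment for rule 2 (in an unstressed syllable) → [ə].

[jəˈnahəkəxnə]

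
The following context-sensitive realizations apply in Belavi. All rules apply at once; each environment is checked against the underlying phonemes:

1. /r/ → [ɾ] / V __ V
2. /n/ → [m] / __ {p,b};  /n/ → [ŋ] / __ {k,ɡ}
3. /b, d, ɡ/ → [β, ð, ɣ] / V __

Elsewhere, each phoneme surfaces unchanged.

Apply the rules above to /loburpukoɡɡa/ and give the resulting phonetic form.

/b/ (between /o/ and /u/): immediately after a vowel, so rule 3 applies → [β].
/r/ (between /u/ and /p/) is in the target of rule 1 but the environment (between two vowels) is not met → [r].
/ɡ/ — between /o/ and /ɡ/, immediately after a vowel — surfaces as [ɣ] (rule 3).
/ɡ/ (between /ɡ/ and /a/) fails the environment for rule 3, so it stays [ɡ].

[loβurpukoɣɡa]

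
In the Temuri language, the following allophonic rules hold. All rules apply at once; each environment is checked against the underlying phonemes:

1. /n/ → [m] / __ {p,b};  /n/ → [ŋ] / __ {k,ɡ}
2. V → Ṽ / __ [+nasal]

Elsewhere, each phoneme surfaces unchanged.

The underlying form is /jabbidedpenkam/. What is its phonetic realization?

/j/ stays [j].
/a/ (between /j/ and /b/) fails the environment for rule 2, so it stays [a].
/b/ (between /a/ and /b/) is unaffected → [b].
/b/ stays [b].
/i/ (between /b/ and /d/) fails the environment for rule 2, so it stays [i].
/d/ stays [d].
/e/ — between /d/ and /d/; rule 2 does not apply here → [e].
/d/ — not in any rule's target class → [d].
/p/ stays [p].
/e/ (between /p/ and /n/) occurs before a nasal consonant → [ẽ] by rule 2.
/n/ meets the environment for rule 1 (before a labial or velar stop) → [ŋ].
/k/ (between /n/ and /a/): no rule targets it → [k].
/a/ meets the environment for rule 2 (before a nasal consonant) → [ã].
/m/ (word-final): no rule targets it → [m].

[jabbidedpẽŋkãm]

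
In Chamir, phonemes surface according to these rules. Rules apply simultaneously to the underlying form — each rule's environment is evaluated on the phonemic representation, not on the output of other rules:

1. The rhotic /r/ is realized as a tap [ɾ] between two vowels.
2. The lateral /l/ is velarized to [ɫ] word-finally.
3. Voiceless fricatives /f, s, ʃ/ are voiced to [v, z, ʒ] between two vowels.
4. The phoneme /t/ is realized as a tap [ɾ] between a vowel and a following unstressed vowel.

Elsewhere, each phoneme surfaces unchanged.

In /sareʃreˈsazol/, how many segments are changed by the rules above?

Segments that undergo a rule: /r/ → [ɾ] (rule 1); /s/ → [z] (rule 3); /l/ → [ɫ] (rule 2).
All other segments surface unchanged.

3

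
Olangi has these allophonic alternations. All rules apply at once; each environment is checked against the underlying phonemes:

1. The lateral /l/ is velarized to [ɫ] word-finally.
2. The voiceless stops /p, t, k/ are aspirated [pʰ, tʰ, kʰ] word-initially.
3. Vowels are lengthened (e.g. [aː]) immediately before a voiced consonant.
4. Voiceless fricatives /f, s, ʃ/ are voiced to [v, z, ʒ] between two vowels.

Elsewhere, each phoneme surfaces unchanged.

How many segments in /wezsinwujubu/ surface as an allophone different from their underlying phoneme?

Segments that undergo a rule: /e/ → [eː] (rule 3); /i/ → [iː] (rule 3); /u/ → [uː] (rule 3); /u/ → [uː] (rule 3).
All other segments surface unchanged.

4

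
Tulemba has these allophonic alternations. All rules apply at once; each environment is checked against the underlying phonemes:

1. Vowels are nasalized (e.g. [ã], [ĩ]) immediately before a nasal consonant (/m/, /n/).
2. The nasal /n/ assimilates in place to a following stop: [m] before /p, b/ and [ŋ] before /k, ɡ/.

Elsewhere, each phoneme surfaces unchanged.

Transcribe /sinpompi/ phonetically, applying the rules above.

/i/ — between /s/ and /n/, before a nasal consonant — surfaces as [ĩ] (rule 1).
/n/ (between /i/ and /p/) occurs before a labial or velar stop → [m] by rule 2.
/o/ (between /p/ and /m/): before a nasal consonant, so rule 1 applies → [õ].
/i/ (word-final): rule 1 targets it, but not before a nasal consonant → unchanged [i].

[sĩmpõmpi]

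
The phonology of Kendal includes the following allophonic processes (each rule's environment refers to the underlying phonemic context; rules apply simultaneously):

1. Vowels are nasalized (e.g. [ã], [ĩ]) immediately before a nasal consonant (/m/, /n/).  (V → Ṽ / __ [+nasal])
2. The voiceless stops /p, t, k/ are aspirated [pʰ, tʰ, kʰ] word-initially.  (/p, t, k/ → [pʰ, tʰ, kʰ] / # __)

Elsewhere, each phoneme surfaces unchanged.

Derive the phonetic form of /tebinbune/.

/t/ (word-initial): word-initially, so rule 2 applies → [tʰ].
/e/ (between /t/ and /b/) is in the target of rule 1 but the environment (before a nasal consonant) is not met → [e].
Rule 1 applies to /i/ (between /b/ and /n/: before a nasal consonant) → [ĩ].
Rule 1 applies to /u/ (between /b/ and /n/: before a nasal consonant) → [ũ].
/e/ (word-final): rule 1 targets it, but not before a nasal consonant → unchanged [e].

[tʰebĩnbũne]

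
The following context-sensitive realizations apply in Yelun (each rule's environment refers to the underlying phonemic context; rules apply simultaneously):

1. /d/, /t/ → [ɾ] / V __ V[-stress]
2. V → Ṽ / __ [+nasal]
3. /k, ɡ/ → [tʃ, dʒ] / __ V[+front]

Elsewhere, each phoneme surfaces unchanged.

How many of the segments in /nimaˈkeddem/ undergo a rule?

3

Segments that undergo a rule: /i/ → [ĩ] (rule 2); /k/ → [tʃ] (rule 3); /e/ → [ẽ] (rule 2).
All other segments surface unchanged.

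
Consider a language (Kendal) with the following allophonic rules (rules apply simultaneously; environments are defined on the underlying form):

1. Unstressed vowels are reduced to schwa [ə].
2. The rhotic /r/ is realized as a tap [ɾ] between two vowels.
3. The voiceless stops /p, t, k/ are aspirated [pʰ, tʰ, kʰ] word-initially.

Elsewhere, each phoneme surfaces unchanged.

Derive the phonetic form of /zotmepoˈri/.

[zətməpəˈɾi]

/z/ stays [z].
/o/ — between /z/ and /t/, in an unstressed syllable — surfaces as [ə] (rule 1).
/t/ (between /o/ and /m/) is in the target of rule 3 but the environment (word-initially) is not met → [t].
/m/ stays [m].
/e/ meets the environment for rule 1 (in an unstressed syllable) → [ə].
/p/ (between /e/ and /o/) fails the environment for rule 3, so it stays [p].
/o/ (between /p/ and /r/) occurs in an unstressed syllable → [ə] by rule 1.
/r/ (between /o/ and /i/) occurs between two vowels → [ɾ] by rule 2.
/i/ — word-final; rule 1 does not apply here → [i].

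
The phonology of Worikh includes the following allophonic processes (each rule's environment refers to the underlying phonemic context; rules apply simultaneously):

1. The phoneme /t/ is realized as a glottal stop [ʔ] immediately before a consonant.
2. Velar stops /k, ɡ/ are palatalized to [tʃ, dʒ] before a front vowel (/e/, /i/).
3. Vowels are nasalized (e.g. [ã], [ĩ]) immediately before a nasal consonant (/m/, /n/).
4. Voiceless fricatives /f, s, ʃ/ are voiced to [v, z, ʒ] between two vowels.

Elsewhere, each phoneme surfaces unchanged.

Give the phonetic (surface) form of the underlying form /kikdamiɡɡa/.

/k/ — word-initial, before a front vowel — surfaces as [tʃ] (rule 2).
/i/ (between /k/ and /k/) is in the target of rule 3 but the environment (before a nasal consonant) is not met → [i].
/k/ (between /i/ and /d/): rule 2 targets it, but not before a front vowel → unchanged [k].
/d/ — not in any rule's target class → [d].
/a/ (between /d/ and /m/): before a nasal consonant, so rule 3 applies → [ã].
/m/ (between /a/ and /i/) is unaffected → [m].
/i/ (between /m/ and /ɡ/) is in the target of rule 3 but the environment (before a nasal consonant) is not met → [i].
/ɡ/ — between /i/ and /ɡ/; rule 2 does not apply here → [ɡ].
/ɡ/ — between /ɡ/ and /a/; rule 2 does not apply here → [ɡ].
/a/ (word-final) is in the target of rule 3 but the environment (before a nasal consonant) is not met → [a].

[tʃikdãmiɡɡa]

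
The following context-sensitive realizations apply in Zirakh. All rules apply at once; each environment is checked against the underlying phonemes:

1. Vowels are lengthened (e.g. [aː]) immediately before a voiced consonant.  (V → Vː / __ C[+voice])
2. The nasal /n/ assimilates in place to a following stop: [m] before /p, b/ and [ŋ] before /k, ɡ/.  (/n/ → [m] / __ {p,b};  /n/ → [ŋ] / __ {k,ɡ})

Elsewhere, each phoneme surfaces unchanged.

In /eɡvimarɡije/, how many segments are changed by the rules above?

4

Segments that undergo a rule: /e/ → [eː] (rule 1); /i/ → [iː] (rule 1); /a/ → [aː] (rule 1); /i/ → [iː] (rule 1).
All other segments surface unchanged.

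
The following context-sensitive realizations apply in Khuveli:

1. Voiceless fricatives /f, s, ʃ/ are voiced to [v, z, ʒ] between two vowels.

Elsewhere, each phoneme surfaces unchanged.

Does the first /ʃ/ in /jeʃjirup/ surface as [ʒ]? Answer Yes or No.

No

/ʃ/ — between /e/ and /j/; rule 1 does not apply here → [ʃ].
The actual realization is [ʃ], not [ʒ].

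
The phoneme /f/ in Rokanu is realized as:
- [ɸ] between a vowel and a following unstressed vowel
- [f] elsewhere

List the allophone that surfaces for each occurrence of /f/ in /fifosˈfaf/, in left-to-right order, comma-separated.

[f], [ɸ], [f], [f]

Occurrence 1 (position 1): no conditioning environment matches → elsewhere allophone [f].
Occurrence 2 (position 3): between a vowel and a following unstressed vowel → [ɸ].
Occurrence 3 (position 6): no conditioning environment matches → elsewhere allophone [f].
Occurrence 4 (position 8): no conditioning environment matches → elsewhere allophone [f].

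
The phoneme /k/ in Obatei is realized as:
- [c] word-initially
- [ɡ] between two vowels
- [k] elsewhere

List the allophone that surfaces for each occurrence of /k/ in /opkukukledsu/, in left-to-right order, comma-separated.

Occurrence 1 (position 3): no conditioning environment matches → elsewhere allophone [k].
Occurrence 2 (position 5): between two vowels → [ɡ].
Occurrence 3 (position 7): no conditioning environment matches → elsewhere allophone [k].

[k], [ɡ], [k]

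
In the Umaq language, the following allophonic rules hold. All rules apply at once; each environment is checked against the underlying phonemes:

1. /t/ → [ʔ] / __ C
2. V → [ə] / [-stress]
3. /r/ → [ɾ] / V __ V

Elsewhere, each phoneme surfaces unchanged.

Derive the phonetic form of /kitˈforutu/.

[kəʔˈfoɾətə]

/k/ (word-initial) is unaffected → [k].
/i/ (between /k/ and /t/) occurs in an unstressed syllable → [ə] by rule 2.
/t/ (between /i/ and /f/) occurs immediately before a consonant → [ʔ] by rule 1.
/f/ — not in any rule's target class → [f].
/o/ (between /f/ and /r/) is in the target of rule 2 but the environment (in an unstressed syllable) is not met → [o].
/r/ — between /o/ and /u/, between two vowels — surfaces as [ɾ] (rule 3).
/u/ (between /r/ and /t/): in an unstressed syllable, so rule 2 applies → [ə].
/t/ (between /u/ and /u/) is in the target of rule 1 but the environment (immediately before a consonant) is not met → [t].
Rule 2 applies to /u/ (word-final: in an unstressed syllable) → [ə].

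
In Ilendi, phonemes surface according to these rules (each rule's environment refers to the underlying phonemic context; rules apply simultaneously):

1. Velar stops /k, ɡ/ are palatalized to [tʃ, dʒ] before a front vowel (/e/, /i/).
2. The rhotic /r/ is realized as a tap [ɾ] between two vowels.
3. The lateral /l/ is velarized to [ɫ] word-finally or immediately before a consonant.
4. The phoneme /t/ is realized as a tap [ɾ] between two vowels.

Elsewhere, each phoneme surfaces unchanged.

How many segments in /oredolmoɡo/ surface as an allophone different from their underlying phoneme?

Segments that undergo a rule: /r/ → [ɾ] (rule 2); /l/ → [ɫ] (rule 3).
All other segments surface unchanged.

2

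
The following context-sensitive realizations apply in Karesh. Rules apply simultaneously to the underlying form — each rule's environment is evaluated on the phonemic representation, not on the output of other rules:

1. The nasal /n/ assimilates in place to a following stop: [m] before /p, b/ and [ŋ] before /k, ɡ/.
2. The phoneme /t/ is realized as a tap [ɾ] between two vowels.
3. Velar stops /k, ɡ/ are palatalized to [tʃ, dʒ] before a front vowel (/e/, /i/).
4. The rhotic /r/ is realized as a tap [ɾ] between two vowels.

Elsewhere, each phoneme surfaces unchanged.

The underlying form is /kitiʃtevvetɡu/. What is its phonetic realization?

/k/ meets the environment for rule 3 (before a front vowel) → [tʃ].
/i/ stays [i].
/t/ meets the environment for rule 2 (between two vowels) → [ɾ].
/i/ (between /t/ and /ʃ/): no rule targets it → [i].
/ʃ/ (between /i/ and /t/) is unaffected → [ʃ].
/t/ (between /ʃ/ and /e/) is in the target of rule 2 but the environment (between two vowels) is not met → [t].
/e/ — not in any rule's target class → [e].
/v/ (between /e/ and /v/) is unaffected → [v].
/v/ (between /v/ and /e/): no rule targets it → [v].
/e/ — not in any rule's target class → [e].
/t/ (between /e/ and /ɡ/) is in the target of rule 2 but the environment (between two vowels) is not met → [t].
/ɡ/ — between /t/ and /u/; rule 3 does not apply here → [ɡ].
/u/ — not in any rule's target class → [u].

[tʃiɾiʃtevvetɡu]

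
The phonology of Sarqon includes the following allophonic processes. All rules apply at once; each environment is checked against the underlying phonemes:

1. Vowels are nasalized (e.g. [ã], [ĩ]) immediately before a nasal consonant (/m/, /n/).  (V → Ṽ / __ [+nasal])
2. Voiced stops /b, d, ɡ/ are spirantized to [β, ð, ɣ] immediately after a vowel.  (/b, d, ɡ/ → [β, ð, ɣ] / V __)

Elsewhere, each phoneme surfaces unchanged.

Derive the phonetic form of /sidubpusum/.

[siðuβpusũm]

/i/ (between /s/ and /d/) is in the target of rule 1 but the environment (before a nasal consonant) is not met → [i].
/d/ (between /i/ and /u/): immediately after a vowel, so rule 2 applies → [ð].
/u/ (between /d/ and /b/): rule 1 targets it, but not before a nasal consonant → unchanged [u].
/b/ (between /u/ and /p/) occurs immediately after a vowel → [β] by rule 2.
/u/ (between /p/ and /s/) fails the environment for rule 1, so it stays [u].
Rule 1 applies to /u/ (between /s/ and /m/: before a nasal consonant) → [ũ].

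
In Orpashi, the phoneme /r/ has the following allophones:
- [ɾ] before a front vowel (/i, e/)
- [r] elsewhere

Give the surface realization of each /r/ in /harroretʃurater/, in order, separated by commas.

Occurrence 1 (position 3): no conditioning environment matches → elsewhere allophone [r].
Occurrence 2 (position 4): no conditioning environment matches → elsewhere allophone [r].
Occurrence 3 (position 6): before a front vowel (/i, e/) → [ɾ].
Occurrence 4 (position 11): no conditioning environment matches → elsewhere allophone [r].
Occurrence 5 (position 15): no conditioning environment matches → elsewhere allophone [r].

[r], [r], [ɾ], [r], [r]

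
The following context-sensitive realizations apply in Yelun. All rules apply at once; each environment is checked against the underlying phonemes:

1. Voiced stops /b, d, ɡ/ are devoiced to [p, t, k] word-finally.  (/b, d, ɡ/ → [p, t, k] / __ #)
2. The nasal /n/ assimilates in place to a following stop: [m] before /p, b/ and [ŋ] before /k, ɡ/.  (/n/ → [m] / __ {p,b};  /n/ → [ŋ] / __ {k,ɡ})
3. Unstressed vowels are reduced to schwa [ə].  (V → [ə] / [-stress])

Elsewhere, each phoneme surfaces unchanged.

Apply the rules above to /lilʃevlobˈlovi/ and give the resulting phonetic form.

/l/ — not in any rule's target class → [l].
/i/ (between /l/ and /l/): in an unstressed syllable, so rule 3 applies → [ə].
/l/ (between /i/ and /ʃ/) is unaffected → [l].
/ʃ/ stays [ʃ].
Rule 3 applies to /e/ (between /ʃ/ and /v/: in an unstressed syllable) → [ə].
/v/ (between /e/ and /l/) is unaffected → [v].
/l/ — not in any rule's target class → [l].
/o/ — between /l/ and /b/, in an unstressed syllable — surfaces as [ə] (rule 3).
/b/ (between /o/ and /l/): rule 1 targets it, but not word-finally → unchanged [b].
/l/ — not in any rule's target class → [l].
/o/ (between /l/ and /v/) fails the environment for rule 3, so it stays [o].
/v/ (between /o/ and /i/) is unaffected → [v].
/i/ (word-final): in an unstressed syllable, so rule 3 applies → [ə].

[ləlʃəvləbˈlovə]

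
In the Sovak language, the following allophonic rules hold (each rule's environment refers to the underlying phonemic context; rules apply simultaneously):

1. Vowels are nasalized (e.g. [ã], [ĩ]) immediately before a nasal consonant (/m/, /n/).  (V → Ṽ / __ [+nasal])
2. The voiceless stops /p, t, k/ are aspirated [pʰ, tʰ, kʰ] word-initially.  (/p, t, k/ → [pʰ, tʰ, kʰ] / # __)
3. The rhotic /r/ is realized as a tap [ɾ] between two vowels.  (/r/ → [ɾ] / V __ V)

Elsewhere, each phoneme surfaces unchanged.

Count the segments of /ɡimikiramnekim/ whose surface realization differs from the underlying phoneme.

Segments that undergo a rule: /i/ → [ĩ] (rule 1); /r/ → [ɾ] (rule 3); /a/ → [ã] (rule 1); /i/ → [ĩ] (rule 1).
All other segments surface unchanged.

4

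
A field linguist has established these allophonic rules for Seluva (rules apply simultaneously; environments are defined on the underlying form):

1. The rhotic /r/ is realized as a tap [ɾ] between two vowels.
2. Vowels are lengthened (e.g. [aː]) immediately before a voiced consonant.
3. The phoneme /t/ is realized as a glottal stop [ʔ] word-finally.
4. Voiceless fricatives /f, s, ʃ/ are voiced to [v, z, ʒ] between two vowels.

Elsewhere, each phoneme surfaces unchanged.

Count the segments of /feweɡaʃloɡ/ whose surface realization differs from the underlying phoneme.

3

Segments that undergo a rule: /e/ → [eː] (rule 2); /e/ → [eː] (rule 2); /o/ → [oː] (rule 2).
All other segments surface unchanged.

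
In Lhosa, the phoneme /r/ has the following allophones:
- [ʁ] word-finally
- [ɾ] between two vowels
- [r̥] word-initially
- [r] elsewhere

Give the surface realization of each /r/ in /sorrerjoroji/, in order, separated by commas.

Occurrence 1 (position 3): no conditioning environment matches → elsewhere allophone [r].
Occurrence 2 (position 4): no conditioning environment matches → elsewhere allophone [r].
Occurrence 3 (position 6): no conditioning environment matches → elsewhere allophone [r].
Occurrence 4 (position 9): between two vowels → [ɾ].

[r], [r], [r], [ɾ]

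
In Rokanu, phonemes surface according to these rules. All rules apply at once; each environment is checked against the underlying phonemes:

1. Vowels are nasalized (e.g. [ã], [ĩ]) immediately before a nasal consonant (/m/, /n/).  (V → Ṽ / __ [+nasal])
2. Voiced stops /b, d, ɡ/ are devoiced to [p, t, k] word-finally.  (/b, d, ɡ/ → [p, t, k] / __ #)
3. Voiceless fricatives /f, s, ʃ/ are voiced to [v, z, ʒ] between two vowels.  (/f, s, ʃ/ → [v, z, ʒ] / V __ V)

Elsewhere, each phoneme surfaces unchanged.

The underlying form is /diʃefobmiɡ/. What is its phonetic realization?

[diʒevobmik]

/d/ (word-initial) is in the target of rule 2 but the environment (word-finally) is not met → [d].
/i/ (between /d/ and /ʃ/) is in the target of rule 1 but the environment (before a nasal consonant) is not met → [i].
/ʃ/ (between /i/ and /e/): between two vowels, so rule 3 applies → [ʒ].
/e/ — between /ʃ/ and /f/; rule 1 does not apply here → [e].
/f/ (between /e/ and /o/): between two vowels, so rule 3 applies → [v].
/o/ (between /f/ and /b/): rule 1 targets it, but not before a nasal consonant → unchanged [o].
/b/ (between /o/ and /m/) fails the environment for rule 2, so it stays [b].
/m/ (between /b/ and /i/) is unaffected → [m].
/i/ (between /m/ and /ɡ/): rule 1 targets it, but not before a nasal consonant → unchanged [i].
Rule 2 applies to /ɡ/ (word-final: word-finally) → [k].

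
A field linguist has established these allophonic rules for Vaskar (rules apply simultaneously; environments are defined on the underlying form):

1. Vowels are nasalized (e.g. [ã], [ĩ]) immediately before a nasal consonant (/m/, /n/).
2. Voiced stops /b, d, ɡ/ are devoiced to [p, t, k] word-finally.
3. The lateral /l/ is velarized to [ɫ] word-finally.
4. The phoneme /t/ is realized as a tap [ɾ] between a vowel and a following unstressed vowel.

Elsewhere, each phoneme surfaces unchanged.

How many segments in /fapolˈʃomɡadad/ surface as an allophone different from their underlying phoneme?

Segments that undergo a rule: /o/ → [õ] (rule 1); /d/ → [t] (rule 2).
All other segments surface unchanged.

2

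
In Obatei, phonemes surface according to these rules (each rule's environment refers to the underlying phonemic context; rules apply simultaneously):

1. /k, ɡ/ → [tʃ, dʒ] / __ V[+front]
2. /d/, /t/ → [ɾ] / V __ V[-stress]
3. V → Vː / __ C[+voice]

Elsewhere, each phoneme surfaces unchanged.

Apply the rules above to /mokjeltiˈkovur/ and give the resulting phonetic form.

/m/ — not in any rule's target class → [m].
/o/ (between /m/ and /k/) is in the target of rule 3 but the environment (before a voiced consonant) is not met → [o].
/k/ — between /o/ and /j/; rule 1 does not apply here → [k].
/j/ — not in any rule's target class → [j].
Rule 3 applies to /e/ (between /j/ and /l/: before a voiced consonant) → [eː].
/l/ stays [l].
/t/ (between /l/ and /i/) fails the environment for rule 2, so it stays [t].
/i/ (between /t/ and /k/): rule 3 targets it, but not before a voiced consonant → unchanged [i].
/k/ — between /i/ and /o/; rule 1 does not apply here → [k].
/o/ (between /k/ and /v/) occurs before a voiced consonant → [oː] by rule 3.
/v/ — not in any rule's target class → [v].
/u/ (between /v/ and /r/) occurs before a voiced consonant → [uː] by rule 3.
/r/ — not in any rule's target class → [r].

[mokjeːltiˈkoːvuːr]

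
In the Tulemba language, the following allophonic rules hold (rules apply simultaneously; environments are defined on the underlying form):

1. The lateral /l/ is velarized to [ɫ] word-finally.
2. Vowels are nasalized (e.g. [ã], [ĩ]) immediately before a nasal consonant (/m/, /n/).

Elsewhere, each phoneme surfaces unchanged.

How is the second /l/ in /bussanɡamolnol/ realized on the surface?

/l/ (word-final) occurs word-finally → [ɫ] by rule 1.

[ɫ]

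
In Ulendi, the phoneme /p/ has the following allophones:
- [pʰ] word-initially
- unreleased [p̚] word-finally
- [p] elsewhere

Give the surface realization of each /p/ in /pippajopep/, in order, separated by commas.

Occurrence 1 (position 1): word-initially → [pʰ].
Occurrence 2 (position 3): no conditioning environment matches → elsewhere allophone [p].
Occurrence 3 (position 4): no conditioning environment matches → elsewhere allophone [p].
Occurrence 4 (position 8): no conditioning environment matches → elsewhere allophone [p].
Occurrence 5 (position 10): word-finally → [p̚].

[pʰ], [p], [p], [p], [p̚]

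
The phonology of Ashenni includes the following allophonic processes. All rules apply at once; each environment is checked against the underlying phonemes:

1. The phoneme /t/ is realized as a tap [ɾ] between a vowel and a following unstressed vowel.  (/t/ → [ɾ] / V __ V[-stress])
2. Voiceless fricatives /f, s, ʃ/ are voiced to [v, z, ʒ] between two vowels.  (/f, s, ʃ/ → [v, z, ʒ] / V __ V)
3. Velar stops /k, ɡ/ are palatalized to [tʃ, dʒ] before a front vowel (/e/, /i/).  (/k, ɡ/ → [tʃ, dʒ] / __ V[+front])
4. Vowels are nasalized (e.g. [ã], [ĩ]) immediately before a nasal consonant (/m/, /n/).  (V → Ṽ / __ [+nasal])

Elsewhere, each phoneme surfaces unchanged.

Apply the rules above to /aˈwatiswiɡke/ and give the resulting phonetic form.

[aˈwaɾiswiɡtʃe]

/a/ (word-initial) fails the environment for rule 4, so it stays [a].
/a/ — between /w/ and /t/; rule 4 does not apply here → [a].
Rule 1 applies to /t/ (between /a/ and /i/: between a vowel and a following unstressed vowel) → [ɾ].
/i/ (between /t/ and /s/) fails the environment for rule 4, so it stays [i].
/s/ — between /i/ and /w/; rule 2 does not apply here → [s].
/i/ (between /w/ and /ɡ/) is in the target of rule 4 but the environment (before a nasal consonant) is not met → [i].
/ɡ/ — between /i/ and /k/; rule 3 does not apply here → [ɡ].
/k/ (between /ɡ/ and /e/): before a front vowel, so rule 3 applies → [tʃ].
/e/ — word-final; rule 4 does not apply here → [e].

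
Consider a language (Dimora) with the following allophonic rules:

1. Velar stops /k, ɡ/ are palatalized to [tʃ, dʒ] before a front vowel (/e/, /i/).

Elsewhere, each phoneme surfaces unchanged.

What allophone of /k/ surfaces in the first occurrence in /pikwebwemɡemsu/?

[k]

/k/ (between /i/ and /w/) is in the target of rule 1 but the environment (before a front vowel) is not met → [k].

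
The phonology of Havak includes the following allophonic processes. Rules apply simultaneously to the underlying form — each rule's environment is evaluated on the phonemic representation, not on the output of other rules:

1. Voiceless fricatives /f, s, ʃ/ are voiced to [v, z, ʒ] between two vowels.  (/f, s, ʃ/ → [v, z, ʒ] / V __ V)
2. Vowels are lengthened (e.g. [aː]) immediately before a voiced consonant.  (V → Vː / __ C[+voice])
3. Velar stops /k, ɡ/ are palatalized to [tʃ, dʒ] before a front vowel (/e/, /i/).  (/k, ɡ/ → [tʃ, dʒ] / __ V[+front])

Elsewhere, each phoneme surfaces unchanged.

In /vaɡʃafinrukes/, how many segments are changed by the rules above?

Segments that undergo a rule: /a/ → [aː] (rule 2); /f/ → [v] (rule 1); /i/ → [iː] (rule 2); /k/ → [tʃ] (rule 3).
All other segments surface unchanged.

4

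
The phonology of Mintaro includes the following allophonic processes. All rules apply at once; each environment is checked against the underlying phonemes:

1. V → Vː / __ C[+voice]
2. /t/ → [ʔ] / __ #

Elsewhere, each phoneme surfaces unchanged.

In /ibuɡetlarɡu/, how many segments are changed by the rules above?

Segments that undergo a rule: /i/ → [iː] (rule 1); /u/ → [uː] (rule 1); /a/ → [aː] (rule 1).
All other segments surface unchanged.

3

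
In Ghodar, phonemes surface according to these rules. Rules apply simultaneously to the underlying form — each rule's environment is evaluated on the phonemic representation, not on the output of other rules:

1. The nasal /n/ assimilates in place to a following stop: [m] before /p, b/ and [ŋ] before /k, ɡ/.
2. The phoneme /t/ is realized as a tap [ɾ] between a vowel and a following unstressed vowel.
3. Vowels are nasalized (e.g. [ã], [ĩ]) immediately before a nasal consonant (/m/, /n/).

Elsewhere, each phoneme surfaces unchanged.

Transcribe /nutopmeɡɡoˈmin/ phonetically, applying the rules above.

[nuɾopmeɡɡõˈmĩn]

/n/ (word-initial) fails the environment for rule 1, so it stays [n].
/u/ (between /n/ and /t/) fails the environment for rule 3, so it stays [u].
/t/ meets the environment for rule 2 (between a vowel and a following unstressed vowel) → [ɾ].
/o/ (between /t/ and /p/): rule 3 targets it, but not before a nasal consonant → unchanged [o].
/p/ — not in any rule's target class → [p].
/m/ — not in any rule's target class → [m].
/e/ — between /m/ and /ɡ/; rule 3 does not apply here → [e].
/ɡ/ (between /e/ and /ɡ/): no rule targets it → [ɡ].
/ɡ/ (between /ɡ/ and /o/) is unaffected → [ɡ].
/o/ (between /ɡ/ and /m/) occurs before a nasal consonant → [õ] by rule 3.
/m/ (between /o/ and /i/): no rule targets it → [m].
/i/ (between /m/ and /n/) occurs before a nasal consonant → [ĩ] by rule 3.
/n/ — word-final; rule 1 does not apply here → [n].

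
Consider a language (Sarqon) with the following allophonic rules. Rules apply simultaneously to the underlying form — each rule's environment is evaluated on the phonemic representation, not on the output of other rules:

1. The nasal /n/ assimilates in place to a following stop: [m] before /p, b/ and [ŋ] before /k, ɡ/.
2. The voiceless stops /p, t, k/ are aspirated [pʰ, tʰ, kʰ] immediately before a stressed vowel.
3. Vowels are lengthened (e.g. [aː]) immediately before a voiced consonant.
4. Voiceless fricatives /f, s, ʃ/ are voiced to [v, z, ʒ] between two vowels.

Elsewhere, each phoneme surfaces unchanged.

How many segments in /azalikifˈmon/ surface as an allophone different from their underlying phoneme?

3

Segments that undergo a rule: /a/ → [aː] (rule 3); /a/ → [aː] (rule 3); /o/ → [oː] (rule 3).
All other segments surface unchanged.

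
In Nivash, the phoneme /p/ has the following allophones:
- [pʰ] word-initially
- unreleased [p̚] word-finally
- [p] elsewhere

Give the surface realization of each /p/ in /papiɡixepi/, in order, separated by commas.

[pʰ], [p], [p]

Occurrence 1 (position 1): word-initially → [pʰ].
Occurrence 2 (position 3): no conditioning environment matches → elsewhere allophone [p].
Occurrence 3 (position 9): no conditioning environment matches → elsewhere allophone [p].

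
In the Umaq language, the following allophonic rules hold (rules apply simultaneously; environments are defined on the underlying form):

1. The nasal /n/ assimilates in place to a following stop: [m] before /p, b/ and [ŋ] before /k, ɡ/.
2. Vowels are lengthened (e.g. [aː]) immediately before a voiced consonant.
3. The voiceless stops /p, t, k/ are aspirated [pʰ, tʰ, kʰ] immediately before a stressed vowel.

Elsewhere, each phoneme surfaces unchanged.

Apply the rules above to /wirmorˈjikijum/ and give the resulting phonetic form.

/w/ — not in any rule's target class → [w].
/i/ meets the environment for rule 2 (before a voiced consonant) → [iː].
/r/ — not in any rule's target class → [r].
/m/ stays [m].
/o/ — between /m/ and /r/, before a voiced consonant — surfaces as [oː] (rule 2).
/r/ stays [r].
/j/ (between /r/ and /i/) is unaffected → [j].
/i/ (between /j/ and /k/) is in the target of rule 2 but the environment (before a voiced consonant) is not met → [i].
/k/ (between /i/ and /i/) fails the environment for rule 3, so it stays [k].
/i/ meets the environment for rule 2 (before a voiced consonant) → [iː].
/j/ — not in any rule's target class → [j].
/u/ (between /j/ and /m/): before a voiced consonant, so rule 2 applies → [uː].
/m/ stays [m].

[wiːrmoːrˈjikiːjuːm]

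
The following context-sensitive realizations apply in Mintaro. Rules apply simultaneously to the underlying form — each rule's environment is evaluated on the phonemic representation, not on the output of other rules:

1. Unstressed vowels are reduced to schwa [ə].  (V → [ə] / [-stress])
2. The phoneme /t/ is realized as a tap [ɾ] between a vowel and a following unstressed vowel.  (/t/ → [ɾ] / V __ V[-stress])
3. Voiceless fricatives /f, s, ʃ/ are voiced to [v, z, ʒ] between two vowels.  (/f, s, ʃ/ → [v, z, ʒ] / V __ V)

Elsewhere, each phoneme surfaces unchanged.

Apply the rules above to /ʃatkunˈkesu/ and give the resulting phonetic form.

[ʃətkənˈkezə]

/ʃ/ (word-initial) fails the environment for rule 3, so it stays [ʃ].
/a/ (between /ʃ/ and /t/) occurs in an unstressed syllable → [ə] by rule 1.
/t/ (between /a/ and /k/): rule 2 targets it, but not between a vowel and a following unstressed vowel → unchanged [t].
/k/ (between /t/ and /u/) is unaffected → [k].
Rule 1 applies to /u/ (between /k/ and /n/: in an unstressed syllable) → [ə].
/n/ (between /u/ and /k/) is unaffected → [n].
/k/ — not in any rule's target class → [k].
/e/ (between /k/ and /s/) is in the target of rule 1 but the environment (in an unstressed syllable) is not met → [e].
/s/ (between /e/ and /u/) occurs between two vowels → [z] by rule 3.
/u/ (word-final): in an unstressed syllable, so rule 1 applies → [ə].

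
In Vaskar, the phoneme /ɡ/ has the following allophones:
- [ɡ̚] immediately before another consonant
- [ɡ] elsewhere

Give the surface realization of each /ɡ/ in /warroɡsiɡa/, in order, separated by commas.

[ɡ̚], [ɡ]

Occurrence 1 (position 6): immediately before another consonant → [ɡ̚].
Occurrence 2 (position 9): no conditioning environment matches → elsewhere allophone [ɡ].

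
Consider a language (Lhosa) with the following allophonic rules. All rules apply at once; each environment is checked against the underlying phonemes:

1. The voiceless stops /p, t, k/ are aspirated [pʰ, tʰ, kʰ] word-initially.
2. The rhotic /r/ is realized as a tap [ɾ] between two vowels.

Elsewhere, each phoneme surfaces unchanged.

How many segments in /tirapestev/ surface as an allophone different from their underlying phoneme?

Segments that undergo a rule: /t/ → [tʰ] (rule 1); /r/ → [ɾ] (rule 2).
All other segments surface unchanged.

2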